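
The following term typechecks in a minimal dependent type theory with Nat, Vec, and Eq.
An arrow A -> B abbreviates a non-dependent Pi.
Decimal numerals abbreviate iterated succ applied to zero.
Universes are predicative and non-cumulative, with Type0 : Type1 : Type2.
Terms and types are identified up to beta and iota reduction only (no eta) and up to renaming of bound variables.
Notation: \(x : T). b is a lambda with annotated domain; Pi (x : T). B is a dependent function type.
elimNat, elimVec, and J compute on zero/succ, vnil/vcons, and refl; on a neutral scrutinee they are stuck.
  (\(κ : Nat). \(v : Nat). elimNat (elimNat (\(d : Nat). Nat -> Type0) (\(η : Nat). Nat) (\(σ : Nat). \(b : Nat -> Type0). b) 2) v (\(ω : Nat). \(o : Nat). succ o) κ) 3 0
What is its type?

inferred type:
  Nat


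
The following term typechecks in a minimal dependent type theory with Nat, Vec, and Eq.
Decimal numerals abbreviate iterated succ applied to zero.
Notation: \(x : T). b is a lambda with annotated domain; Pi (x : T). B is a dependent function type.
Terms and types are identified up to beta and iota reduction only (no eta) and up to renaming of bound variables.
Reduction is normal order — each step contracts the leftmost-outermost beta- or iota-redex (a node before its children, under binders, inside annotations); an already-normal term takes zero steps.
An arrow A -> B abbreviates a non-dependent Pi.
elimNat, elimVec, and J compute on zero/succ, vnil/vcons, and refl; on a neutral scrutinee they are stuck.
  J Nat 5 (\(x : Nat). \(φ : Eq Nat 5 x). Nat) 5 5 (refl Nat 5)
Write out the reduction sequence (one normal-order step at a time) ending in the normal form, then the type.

reduction (normal order):
  J Nat 5 (\(x : Nat). \(φ : Eq Nat 5 x). Nat) 5 5 (refl Nat 5)
  ~> 5
inferred type:
  Nat


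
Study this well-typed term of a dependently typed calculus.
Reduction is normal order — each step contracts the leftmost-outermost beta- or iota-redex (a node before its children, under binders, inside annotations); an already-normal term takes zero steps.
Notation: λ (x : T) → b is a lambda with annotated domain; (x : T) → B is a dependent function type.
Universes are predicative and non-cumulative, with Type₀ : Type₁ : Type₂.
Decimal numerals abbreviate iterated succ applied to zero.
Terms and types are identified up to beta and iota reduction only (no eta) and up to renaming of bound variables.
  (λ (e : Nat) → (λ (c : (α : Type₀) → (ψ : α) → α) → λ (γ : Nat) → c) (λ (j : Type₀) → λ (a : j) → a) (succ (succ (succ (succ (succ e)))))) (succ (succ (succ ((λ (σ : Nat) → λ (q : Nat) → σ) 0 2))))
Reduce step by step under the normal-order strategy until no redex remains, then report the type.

normal-order reduction sequence:
  (λ (e : Nat) → (λ (c : (α : Type₀) → (ψ : α) → α) → λ (γ : Nat) → c) (λ (j : Type₀) → λ (a : j) → a) (succ (succ (succ (succ (succ e)))))) (succ (succ (succ ((λ (σ : Nat) → λ (q : Nat) → σ) 0 2))))
  ~> (λ (e : (c : Type₀) → (α : c) → c) → λ (ψ : Nat) → e) (λ (γ : Type₀) → λ (j : γ) → j) (succ (succ (succ (succ (succ (succ (succ (succ ((λ (a : Nat) → λ (σ : Nat) → a) 0 2)))))))))
  ~> (λ (e : Nat) → λ (c : Type₀) → λ (α : c) → α) (succ (succ (succ (succ (succ (succ (succ (succ ((λ (ψ : Nat) → λ (γ : Nat) → ψ) 0 2)))))))))
  ~> λ (e : Type₀) → λ (c : e) → c
inferred type:
  (e : Type₀) → (c : e) → e


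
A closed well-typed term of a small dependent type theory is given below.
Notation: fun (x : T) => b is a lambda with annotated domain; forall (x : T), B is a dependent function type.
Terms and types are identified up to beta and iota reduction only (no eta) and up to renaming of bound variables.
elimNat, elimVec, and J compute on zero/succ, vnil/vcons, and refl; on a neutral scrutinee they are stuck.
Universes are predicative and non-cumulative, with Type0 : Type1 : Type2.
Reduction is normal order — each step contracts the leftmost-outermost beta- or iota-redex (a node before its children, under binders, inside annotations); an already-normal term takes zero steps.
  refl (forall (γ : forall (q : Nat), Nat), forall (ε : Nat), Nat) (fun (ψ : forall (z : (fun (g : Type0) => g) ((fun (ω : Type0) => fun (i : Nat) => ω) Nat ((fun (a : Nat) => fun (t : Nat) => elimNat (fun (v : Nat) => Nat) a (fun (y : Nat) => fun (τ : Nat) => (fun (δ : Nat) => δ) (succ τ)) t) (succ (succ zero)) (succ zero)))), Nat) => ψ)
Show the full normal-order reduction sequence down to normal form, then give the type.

reduction (normal order):
  refl (forall (γ : forall (q : Nat), Nat), forall (ε : Nat), Nat) (fun (ψ : forall (z : (fun (g : Type0) => g) ((fun (ω : Type0) => fun (i : Nat) => ω) Nat ((fun (a : Nat) => fun (t : Nat) => elimNat (fun (v : Nat) => Nat) a (fun (y : Nat) => fun (τ : Nat) => (fun (δ : Nat) => δ) (succ τ)) t) (succ (succ zero)) (succ zero)))), Nat) => ψ)
  ~> refl (forall (γ : forall (q : Nat), Nat), forall (ε : Nat), Nat) (fun (ψ : forall (z : (fun (g : Type0) => fun (ω : Nat) => g) Nat ((fun (i : Nat) => fun (a : Nat) => elimNat (fun (t : Nat) => Nat) i (fun (v : Nat) => fun (y : Nat) => (fun (τ : Nat) => τ) (succ y)) a) (succ (succ zero)) (succ zero))), Nat) => ψ)
  ~> refl (forall (γ : forall (q : Nat), Nat), forall (ε : Nat), Nat) (fun (ψ : forall (z : (fun (g : Nat) => Nat) ((fun (ω : Nat) => fun (i : Nat) => elimNat (fun (a : Nat) => Nat) ω (fun (t : Nat) => fun (v : Nat) => (fun (y : Nat) => y) (succ v)) i) (succ (succ zero)) (succ zero))), Nat) => ψ)
  ~> refl (forall (γ : forall (q : Nat), Nat), forall (ε : Nat), Nat) (fun (ψ : forall (z : Nat), Nat) => ψ)
inferred type:
  Eq (forall (γ : forall (q : Nat), Nat), forall (ε : Nat), Nat) (fun (ψ : forall (z : Nat), Nat) => ψ) (fun (g : forall (ω : Nat), Nat) => g)


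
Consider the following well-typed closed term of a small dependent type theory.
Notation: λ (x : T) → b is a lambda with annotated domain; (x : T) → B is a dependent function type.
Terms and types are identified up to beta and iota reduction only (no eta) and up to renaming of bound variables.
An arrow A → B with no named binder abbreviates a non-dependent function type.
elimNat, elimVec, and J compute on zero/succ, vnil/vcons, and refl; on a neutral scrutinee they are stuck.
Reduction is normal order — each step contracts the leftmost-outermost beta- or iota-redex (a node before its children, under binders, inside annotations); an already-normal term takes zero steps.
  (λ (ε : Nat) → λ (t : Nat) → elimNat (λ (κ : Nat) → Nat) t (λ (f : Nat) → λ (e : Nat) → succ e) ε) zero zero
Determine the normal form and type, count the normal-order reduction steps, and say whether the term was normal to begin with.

normal form:
  zero
inferred type:
  Nat
reduction steps (normal order): 3
started in normal form: no
first redex: a beta-redex


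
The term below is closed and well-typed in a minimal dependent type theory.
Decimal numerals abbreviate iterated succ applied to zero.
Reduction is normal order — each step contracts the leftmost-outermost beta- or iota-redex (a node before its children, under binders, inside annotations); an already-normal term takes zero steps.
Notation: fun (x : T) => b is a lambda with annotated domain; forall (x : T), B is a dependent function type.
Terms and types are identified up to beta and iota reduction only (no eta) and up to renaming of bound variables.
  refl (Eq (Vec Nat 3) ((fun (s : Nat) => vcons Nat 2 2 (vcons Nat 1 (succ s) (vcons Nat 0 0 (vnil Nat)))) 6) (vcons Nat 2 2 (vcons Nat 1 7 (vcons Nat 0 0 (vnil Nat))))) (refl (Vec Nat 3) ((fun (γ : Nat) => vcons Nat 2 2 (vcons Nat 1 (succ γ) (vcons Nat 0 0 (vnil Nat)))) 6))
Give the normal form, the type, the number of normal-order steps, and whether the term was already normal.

resulting normal form:
  refl (Eq (Vec Nat 3) (vcons Nat 2 2 (vcons Nat 1 7 (vcons Nat 0 0 (vnil Nat)))) (vcons Nat 2 2 (vcons Nat 1 7 (vcons Nat 0 0 (vnil Nat))))) (refl (Vec Nat 3) (vcons Nat 2 2 (vcons Nat 1 7 (vcons Nat 0 0 (vnil Nat)))))
inferred type:
  Eq (Eq (Vec Nat 3) (vcons Nat 2 2 (vcons Nat 1 7 (vcons Nat 0 0 (vnil Nat)))) (vcons Nat 2 2 (vcons Nat 1 7 (vcons Nat 0 0 (vnil Nat))))) (refl (Vec Nat 3) (vcons Nat 2 2 (vcons Nat 1 7 (vcons Nat 0 0 (vnil Nat))))) (refl (Vec Nat 3) (vcons Nat 2 2 (vcons Nat 1 7 (vcons Nat 0 0 (vnil Nat)))))
reduction steps (normal order): 2
started in normal form: no
first redex: a beta-redex


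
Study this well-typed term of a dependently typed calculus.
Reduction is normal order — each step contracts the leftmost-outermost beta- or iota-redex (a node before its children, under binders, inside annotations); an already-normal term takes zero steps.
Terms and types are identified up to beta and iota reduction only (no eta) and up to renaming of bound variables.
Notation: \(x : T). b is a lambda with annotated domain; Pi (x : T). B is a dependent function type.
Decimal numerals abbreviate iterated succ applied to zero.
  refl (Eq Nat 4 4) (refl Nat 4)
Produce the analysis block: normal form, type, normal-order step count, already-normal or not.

normal form:
  refl (Eq Nat 4 4) (refl Nat 4)
type:
  Eq (Eq Nat 4 4) (refl Nat 4) (refl Nat 4)
reduction steps (normal order): 0
already normal: yes


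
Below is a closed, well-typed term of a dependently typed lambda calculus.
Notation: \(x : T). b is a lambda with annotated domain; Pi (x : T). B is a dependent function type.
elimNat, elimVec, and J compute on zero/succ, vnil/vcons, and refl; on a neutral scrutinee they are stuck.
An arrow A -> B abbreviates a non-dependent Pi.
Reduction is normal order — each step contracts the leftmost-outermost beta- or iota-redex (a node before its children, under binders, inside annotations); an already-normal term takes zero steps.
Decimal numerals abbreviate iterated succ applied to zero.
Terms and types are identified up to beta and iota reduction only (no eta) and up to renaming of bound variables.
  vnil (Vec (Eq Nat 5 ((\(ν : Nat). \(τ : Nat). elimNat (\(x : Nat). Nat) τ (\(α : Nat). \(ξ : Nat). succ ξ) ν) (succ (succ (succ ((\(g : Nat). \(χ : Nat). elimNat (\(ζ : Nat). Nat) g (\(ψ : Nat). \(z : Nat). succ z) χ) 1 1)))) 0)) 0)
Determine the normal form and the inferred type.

resulting normal form:
  vnil (Vec (Eq Nat 5 5) 0)
the term's type:
  Vec (Vec (Eq Nat 5 5) 0) 0
observation: normalization takes exactly 24 steps under the normal-order strategy.


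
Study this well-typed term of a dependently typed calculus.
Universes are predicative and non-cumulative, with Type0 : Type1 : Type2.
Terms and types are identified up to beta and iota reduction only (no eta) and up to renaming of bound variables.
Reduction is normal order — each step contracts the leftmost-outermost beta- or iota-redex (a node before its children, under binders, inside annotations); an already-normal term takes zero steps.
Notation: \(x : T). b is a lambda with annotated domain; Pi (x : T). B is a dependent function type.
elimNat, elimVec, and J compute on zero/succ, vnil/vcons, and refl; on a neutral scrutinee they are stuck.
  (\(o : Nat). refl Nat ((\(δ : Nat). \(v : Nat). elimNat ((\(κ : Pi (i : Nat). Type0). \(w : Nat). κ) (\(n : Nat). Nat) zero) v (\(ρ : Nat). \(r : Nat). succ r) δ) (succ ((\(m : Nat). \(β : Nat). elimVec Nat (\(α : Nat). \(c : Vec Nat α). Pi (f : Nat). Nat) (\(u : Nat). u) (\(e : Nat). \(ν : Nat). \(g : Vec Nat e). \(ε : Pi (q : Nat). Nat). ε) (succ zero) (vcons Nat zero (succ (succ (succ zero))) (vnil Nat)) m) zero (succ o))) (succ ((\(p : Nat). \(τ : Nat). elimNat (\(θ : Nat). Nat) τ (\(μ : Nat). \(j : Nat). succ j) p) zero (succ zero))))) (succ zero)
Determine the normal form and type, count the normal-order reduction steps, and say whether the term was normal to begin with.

resulting normal form:
  refl Nat (succ (succ (succ zero)))
type:
  Eq Nat (succ (succ (succ zero))) (succ (succ (succ zero)))
normal-order step count: 21
started in normal form: no
first contracted redex: a beta-redex


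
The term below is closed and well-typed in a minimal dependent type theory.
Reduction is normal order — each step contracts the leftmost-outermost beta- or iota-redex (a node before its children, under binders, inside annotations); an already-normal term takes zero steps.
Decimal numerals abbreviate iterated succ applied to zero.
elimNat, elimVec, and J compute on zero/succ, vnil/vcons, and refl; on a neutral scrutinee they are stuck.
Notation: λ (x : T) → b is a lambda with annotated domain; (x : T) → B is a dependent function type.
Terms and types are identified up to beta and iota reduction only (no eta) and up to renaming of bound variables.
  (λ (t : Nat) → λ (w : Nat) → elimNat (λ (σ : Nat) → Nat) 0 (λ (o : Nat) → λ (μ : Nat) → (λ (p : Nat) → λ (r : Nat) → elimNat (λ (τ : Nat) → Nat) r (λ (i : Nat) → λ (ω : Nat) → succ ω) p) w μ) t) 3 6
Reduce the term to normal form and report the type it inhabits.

resulting normal form:
  18
the term's type:
  Nat
observation: contracting a beta-redex first, the term normalizes in 75 steps.


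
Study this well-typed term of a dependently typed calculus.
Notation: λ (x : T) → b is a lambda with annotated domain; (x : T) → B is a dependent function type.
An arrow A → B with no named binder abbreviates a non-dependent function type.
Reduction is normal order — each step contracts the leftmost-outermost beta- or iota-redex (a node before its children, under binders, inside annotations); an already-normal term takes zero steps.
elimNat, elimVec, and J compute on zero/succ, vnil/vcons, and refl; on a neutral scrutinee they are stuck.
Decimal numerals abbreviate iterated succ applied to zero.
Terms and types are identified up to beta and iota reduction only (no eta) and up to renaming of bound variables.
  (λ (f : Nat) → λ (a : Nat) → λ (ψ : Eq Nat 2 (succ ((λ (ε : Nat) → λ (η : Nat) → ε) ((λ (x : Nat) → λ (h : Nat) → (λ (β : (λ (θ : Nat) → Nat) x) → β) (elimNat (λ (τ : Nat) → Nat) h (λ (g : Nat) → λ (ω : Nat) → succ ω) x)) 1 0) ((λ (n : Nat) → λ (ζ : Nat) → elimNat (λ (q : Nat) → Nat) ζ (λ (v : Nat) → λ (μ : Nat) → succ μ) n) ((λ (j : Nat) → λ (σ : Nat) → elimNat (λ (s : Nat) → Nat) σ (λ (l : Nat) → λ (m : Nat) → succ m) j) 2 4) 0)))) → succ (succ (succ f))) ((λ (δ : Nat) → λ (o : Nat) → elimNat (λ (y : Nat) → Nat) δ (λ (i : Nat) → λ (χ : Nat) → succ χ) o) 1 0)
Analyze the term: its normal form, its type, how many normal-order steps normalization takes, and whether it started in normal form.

reduced normal form:
  λ (f : Nat) → λ (a : Eq Nat 2 2) → 4
type:
  Nat → Eq Nat 2 2 → Nat
normal-order step count: 13
already normal: no
first redex: a beta-redex


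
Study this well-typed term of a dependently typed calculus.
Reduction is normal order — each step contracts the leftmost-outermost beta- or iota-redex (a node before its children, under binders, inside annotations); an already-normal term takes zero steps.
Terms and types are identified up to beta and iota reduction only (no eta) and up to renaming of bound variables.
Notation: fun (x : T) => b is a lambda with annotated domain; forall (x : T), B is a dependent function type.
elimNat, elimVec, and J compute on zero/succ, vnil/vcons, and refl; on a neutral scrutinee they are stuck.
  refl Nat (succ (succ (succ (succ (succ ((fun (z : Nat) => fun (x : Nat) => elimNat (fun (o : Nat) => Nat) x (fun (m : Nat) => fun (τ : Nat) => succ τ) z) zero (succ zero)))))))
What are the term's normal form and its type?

resulting normal form:
  refl Nat (succ (succ (succ (succ (succ (succ zero))))))
type:
  Eq Nat (succ (succ (succ (succ (succ (succ zero)))))) (succ (succ (succ (succ (succ (succ zero))))))
observation: 3 normal-order steps normalize the term, beginning with a beta-redex.


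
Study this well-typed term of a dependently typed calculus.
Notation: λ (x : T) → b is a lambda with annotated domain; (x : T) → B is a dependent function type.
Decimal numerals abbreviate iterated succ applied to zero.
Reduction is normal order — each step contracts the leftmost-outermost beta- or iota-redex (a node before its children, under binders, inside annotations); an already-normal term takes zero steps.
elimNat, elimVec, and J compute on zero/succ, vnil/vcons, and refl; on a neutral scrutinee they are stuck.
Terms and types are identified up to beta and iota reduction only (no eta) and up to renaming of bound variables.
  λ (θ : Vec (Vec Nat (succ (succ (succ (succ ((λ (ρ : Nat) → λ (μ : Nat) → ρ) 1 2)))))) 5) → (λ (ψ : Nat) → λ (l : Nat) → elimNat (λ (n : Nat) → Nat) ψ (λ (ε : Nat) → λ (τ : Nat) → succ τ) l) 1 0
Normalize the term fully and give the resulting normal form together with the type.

reduced normal form:
  λ (θ : Vec (Vec Nat 5) 5) → 1
type:
  (θ : Vec (Vec Nat 5) 5) → Nat


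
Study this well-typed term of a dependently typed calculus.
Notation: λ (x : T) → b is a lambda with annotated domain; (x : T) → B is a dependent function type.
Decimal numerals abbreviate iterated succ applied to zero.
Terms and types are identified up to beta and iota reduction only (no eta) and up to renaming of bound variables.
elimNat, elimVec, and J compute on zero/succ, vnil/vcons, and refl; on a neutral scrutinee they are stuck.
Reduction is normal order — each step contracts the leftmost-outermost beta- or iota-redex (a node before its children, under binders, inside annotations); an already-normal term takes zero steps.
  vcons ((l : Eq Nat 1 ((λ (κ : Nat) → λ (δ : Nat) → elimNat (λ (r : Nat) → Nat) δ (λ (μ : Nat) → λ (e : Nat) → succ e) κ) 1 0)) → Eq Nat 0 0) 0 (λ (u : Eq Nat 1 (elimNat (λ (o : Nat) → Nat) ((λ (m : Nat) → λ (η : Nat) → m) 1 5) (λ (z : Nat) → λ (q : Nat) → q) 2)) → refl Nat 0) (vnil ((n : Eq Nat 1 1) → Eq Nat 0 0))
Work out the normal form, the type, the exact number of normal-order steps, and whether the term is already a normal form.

reduced normal form:
  vcons ((l : Eq Nat 1 1) → Eq Nat 0 0) 0 (λ (κ : Eq Nat 1 1) → refl Nat 0) (vnil ((δ : Eq Nat 1 1) → Eq Nat 0 0))
type:
  Vec ((l : Eq Nat 1 1) → Eq Nat 0 0) 1
steps to reach normal form (normal order): 15
term was already normal: no
first contracted redex: a beta-redex


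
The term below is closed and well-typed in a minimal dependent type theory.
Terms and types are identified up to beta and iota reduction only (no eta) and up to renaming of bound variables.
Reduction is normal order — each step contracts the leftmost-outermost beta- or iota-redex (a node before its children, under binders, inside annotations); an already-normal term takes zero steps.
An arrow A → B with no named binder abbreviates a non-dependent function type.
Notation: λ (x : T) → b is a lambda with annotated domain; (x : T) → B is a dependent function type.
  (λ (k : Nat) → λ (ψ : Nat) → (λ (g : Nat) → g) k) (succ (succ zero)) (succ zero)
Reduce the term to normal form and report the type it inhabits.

resulting normal form:
  succ (succ zero)
type:
  Nat
observation: reduction starts at a beta-redex, and 3 normal-order steps reach the normal form.


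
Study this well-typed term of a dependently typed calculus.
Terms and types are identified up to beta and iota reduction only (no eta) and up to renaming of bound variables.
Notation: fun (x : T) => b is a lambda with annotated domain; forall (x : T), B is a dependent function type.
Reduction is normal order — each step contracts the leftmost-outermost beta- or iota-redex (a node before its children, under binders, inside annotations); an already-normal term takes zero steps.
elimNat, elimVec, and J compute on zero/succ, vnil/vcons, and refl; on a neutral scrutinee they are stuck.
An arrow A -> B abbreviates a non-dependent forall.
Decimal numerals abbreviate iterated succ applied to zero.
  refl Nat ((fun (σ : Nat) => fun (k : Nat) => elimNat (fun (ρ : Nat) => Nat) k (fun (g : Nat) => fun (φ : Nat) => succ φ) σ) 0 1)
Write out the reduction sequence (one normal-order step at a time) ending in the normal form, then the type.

normal-order reduction:
  refl Nat ((fun (σ : Nat) => fun (k : Nat) => elimNat (fun (ρ : Nat) => Nat) k (fun (g : Nat) => fun (φ : Nat) => succ φ) σ) 0 1)
  ~> refl Nat ((fun (σ : Nat) => elimNat (fun (k : Nat) => Nat) σ (fun (ρ : Nat) => fun (g : Nat) => succ g) 0) 1)
  ~> refl Nat (elimNat (fun (σ : Nat) => Nat) 1 (fun (k : Nat) => fun (ρ : Nat) => succ ρ) 0)
  ~> refl Nat 1
the term's type:
  Eq Nat 1 1


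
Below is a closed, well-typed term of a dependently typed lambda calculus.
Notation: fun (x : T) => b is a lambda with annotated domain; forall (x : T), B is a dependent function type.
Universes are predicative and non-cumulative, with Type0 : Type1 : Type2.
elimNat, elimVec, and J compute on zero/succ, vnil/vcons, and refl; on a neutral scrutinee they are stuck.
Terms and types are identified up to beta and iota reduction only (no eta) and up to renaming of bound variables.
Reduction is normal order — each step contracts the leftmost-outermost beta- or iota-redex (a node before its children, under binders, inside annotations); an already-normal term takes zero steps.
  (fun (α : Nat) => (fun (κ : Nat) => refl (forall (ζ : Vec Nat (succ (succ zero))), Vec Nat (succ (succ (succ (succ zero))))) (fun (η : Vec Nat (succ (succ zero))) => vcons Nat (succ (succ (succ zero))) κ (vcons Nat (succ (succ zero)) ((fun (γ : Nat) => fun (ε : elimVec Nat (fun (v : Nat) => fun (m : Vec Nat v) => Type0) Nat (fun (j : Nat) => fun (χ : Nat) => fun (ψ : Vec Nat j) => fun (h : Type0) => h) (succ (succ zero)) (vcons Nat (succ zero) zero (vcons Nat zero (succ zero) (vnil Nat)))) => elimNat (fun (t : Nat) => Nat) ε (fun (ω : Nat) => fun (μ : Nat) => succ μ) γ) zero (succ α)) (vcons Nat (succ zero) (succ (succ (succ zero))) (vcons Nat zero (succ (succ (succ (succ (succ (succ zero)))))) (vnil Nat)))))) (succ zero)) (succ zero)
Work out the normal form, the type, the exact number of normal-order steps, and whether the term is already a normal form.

resulting normal form:
  refl (forall (α : Vec Nat (succ (succ zero))), Vec Nat (succ (succ (succ (succ zero))))) (fun (κ : Vec Nat (succ (succ zero))) => vcons Nat (succ (succ (succ zero))) (succ zero) (vcons Nat (succ (succ zero)) (succ (succ zero)) (vcons Nat (succ zero) (succ (succ (succ zero))) (vcons Nat zero (succ (succ (succ (succ (succ (succ zero)))))) (vnil Nat)))))
the term's type:
  Eq (forall (α : Vec Nat (succ (succ zero))), Vec Nat (succ (succ (succ (succ zero))))) (fun (κ : Vec Nat (succ (succ zero))) => vcons Nat (succ (succ (succ zero))) (succ zero) (vcons Nat (succ (succ zero)) (succ (succ zero)) (vcons Nat (succ zero) (succ (succ (succ zero))) (vcons Nat zero (succ (succ (succ (succ (succ (succ zero)))))) (vnil Nat))))) (fun (ζ : Vec Nat (succ (succ zero))) => vcons Nat (succ (succ (succ zero))) (succ zero) (vcons Nat (succ (succ zero)) (succ (succ zero)) (vcons Nat (succ zero) (succ (succ (succ zero))) (vcons Nat zero (succ (succ (succ (succ (succ (succ zero)))))) (vnil Nat)))))
normal-order step count: 5
started in normal form: no
first contracted redex: a beta-redex


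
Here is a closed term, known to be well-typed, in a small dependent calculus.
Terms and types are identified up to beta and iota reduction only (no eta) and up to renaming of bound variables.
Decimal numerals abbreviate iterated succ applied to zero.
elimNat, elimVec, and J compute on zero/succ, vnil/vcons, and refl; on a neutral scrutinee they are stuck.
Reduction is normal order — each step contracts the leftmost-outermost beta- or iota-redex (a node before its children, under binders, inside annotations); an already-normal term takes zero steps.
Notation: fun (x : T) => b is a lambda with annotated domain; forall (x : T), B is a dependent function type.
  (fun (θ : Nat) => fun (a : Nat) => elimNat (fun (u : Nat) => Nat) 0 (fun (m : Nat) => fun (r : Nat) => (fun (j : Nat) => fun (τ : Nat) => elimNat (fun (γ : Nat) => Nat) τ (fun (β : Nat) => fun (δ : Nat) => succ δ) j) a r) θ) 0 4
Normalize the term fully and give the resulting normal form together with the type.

resulting normal form:
  0
inferred type:
  Nat


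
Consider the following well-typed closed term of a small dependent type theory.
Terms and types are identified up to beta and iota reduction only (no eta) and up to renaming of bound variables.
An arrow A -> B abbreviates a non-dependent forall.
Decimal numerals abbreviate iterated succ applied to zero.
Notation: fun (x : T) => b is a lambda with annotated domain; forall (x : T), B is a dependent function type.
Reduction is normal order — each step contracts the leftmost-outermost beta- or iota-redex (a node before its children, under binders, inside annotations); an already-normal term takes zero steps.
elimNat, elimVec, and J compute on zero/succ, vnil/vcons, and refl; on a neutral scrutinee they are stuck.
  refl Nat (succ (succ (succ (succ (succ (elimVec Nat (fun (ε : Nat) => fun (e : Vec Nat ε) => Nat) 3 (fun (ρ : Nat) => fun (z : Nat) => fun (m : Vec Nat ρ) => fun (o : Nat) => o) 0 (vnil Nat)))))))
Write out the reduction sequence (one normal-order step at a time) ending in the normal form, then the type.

normal-order reduction:
  refl Nat (succ (succ (succ (succ (succ (elimVec Nat (fun (ε : Nat) => fun (e : Vec Nat ε) => Nat) 3 (fun (ρ : Nat) => fun (z : Nat) => fun (m : Vec Nat ρ) => fun (o : Nat) => o) 0 (vnil Nat)))))))
  ~> refl Nat 8
type:
  Eq Nat 8 8


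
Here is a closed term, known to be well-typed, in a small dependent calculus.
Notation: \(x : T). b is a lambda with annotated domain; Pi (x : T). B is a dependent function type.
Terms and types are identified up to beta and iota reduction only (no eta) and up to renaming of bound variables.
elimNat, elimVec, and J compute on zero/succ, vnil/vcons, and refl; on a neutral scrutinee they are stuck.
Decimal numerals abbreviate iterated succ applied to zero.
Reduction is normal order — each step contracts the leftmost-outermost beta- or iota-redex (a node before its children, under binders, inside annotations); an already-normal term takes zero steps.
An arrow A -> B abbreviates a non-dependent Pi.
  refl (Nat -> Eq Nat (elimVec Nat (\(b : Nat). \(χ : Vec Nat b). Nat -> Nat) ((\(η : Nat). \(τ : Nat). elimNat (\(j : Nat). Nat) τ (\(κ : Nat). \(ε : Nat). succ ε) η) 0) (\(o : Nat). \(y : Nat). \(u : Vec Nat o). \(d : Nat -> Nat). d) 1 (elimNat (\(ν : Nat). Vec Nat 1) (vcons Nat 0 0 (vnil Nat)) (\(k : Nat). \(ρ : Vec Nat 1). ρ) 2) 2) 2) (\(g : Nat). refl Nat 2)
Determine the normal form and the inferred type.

resulting normal form:
  refl (Nat -> Eq Nat 2 2) (\(b : Nat). refl Nat 2)
inferred type:
  Eq (Nat -> Eq Nat 2 2) (\(b : Nat). refl Nat 2) (\(χ : Nat). refl Nat 2)
observation: normalization takes exactly 16 steps under the normal-order strategy.


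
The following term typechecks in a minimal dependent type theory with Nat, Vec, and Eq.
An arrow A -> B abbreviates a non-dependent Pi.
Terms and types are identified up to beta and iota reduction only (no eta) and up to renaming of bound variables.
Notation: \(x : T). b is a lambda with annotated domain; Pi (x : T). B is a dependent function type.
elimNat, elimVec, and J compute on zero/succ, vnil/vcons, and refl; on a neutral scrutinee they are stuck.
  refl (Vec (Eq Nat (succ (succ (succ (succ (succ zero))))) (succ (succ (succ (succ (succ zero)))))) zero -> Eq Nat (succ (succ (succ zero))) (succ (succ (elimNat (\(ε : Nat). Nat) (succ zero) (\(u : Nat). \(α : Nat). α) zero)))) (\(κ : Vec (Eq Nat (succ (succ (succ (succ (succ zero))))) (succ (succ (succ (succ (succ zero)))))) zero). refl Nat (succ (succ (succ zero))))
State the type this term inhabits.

inferred type:
  Eq (Vec (Eq Nat (succ (succ (succ (succ (succ zero))))) (succ (succ (succ (succ (succ zero)))))) zero -> Eq Nat (succ (succ (succ zero))) (succ (succ (succ zero)))) (\(ε : Vec (Eq Nat (succ (succ (succ (succ (succ zero))))) (succ (succ (succ (succ (succ zero)))))) zero). refl Nat (succ (succ (succ zero)))) (\(u : Vec (Eq Nat (succ (succ (succ (succ (succ zero))))) (succ (succ (succ (succ (succ zero)))))) zero). refl Nat (succ (succ (succ zero))))


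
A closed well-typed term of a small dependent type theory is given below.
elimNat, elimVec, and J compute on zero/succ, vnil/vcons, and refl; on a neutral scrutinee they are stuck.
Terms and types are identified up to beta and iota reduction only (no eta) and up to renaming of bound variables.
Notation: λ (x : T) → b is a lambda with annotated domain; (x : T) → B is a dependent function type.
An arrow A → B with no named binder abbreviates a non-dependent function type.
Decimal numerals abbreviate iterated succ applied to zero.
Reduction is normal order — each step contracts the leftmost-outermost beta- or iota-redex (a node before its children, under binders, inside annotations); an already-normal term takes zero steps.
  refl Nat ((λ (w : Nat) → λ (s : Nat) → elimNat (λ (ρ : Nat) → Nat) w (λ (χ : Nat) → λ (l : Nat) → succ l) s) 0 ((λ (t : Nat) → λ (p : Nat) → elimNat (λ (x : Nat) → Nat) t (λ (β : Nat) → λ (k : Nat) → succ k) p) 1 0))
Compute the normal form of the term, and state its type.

resulting normal form:
  refl Nat 1
inferred type:
  Eq Nat 1 1
observation: normalization takes exactly 9 steps under the normal-order strategy.


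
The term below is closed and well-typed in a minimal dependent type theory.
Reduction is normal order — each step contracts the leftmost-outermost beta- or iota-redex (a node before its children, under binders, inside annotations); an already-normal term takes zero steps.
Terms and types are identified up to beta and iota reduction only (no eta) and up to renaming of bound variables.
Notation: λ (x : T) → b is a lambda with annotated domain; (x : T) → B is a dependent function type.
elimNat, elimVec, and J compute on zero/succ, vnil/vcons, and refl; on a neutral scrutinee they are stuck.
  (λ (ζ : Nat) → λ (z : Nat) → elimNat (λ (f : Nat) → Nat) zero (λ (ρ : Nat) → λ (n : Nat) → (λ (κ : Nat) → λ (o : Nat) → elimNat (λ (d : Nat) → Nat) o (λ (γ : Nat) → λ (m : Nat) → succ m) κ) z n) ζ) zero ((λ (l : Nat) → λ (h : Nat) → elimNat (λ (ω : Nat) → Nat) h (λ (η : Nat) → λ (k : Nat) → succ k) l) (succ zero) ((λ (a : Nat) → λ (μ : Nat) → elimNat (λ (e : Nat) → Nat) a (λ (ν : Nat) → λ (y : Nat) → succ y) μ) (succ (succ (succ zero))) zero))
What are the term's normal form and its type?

resulting normal form:
  zero
type:
  Nat


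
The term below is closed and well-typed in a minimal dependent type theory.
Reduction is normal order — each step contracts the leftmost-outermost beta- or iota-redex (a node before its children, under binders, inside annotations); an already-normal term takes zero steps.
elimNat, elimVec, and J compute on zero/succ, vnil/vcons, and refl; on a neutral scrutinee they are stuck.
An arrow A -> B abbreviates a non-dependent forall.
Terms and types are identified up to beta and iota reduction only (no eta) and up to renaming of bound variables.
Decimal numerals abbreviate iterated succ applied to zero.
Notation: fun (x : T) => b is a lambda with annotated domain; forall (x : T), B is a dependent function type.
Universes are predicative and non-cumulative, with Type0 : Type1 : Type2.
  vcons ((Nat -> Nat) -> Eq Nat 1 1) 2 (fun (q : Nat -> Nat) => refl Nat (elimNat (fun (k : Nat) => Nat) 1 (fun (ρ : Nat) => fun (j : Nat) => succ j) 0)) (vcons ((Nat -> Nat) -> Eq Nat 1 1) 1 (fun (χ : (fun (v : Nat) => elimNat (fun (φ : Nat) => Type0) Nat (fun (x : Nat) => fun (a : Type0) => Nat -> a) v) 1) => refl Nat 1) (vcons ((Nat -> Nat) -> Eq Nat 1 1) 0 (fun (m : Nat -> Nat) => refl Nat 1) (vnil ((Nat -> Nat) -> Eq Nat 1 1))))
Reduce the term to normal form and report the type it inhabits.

resulting normal form:
  vcons ((Nat -> Nat) -> Eq Nat 1 1) 2 (fun (q : Nat -> Nat) => refl Nat 1) (vcons ((Nat -> Nat) -> Eq Nat 1 1) 1 (fun (k : Nat -> Nat) => refl Nat 1) (vcons ((Nat -> Nat) -> Eq Nat 1 1) 0 (fun (ρ : Nat -> Nat) => refl Nat 1) (vnil ((Nat -> Nat) -> Eq Nat 1 1))))
the term's type:
  Vec ((Nat -> Nat) -> Eq Nat 1 1) 3


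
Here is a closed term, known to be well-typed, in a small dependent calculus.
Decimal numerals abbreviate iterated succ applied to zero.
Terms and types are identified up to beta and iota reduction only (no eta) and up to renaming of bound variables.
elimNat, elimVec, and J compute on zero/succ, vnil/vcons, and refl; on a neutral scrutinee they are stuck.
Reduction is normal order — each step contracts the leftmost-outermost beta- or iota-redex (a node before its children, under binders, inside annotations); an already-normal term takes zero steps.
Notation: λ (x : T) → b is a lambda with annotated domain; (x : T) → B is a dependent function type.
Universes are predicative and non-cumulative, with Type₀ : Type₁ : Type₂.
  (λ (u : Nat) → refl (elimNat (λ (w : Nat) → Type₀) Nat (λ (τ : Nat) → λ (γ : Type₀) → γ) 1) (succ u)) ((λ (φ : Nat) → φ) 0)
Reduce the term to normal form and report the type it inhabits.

reduced normal form:
  refl Nat 1
type:
  Eq Nat 1 1


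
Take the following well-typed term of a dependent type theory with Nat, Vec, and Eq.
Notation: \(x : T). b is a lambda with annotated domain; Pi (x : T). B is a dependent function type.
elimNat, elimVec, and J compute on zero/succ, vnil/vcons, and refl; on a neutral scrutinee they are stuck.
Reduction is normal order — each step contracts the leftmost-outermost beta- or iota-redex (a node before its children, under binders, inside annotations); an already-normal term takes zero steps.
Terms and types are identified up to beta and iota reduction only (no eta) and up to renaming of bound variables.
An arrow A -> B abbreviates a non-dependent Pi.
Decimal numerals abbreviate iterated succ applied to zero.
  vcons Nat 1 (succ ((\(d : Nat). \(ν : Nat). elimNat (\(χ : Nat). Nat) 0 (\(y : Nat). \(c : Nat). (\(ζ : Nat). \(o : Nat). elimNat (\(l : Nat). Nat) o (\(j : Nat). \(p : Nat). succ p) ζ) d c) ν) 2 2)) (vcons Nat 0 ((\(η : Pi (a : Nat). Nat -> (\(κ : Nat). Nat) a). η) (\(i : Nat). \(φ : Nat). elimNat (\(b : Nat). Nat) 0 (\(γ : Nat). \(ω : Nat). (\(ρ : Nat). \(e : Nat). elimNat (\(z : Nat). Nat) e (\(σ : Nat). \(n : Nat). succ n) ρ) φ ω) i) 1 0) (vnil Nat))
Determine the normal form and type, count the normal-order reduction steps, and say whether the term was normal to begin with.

normal form:
  vcons Nat 1 5 (vcons Nat 0 0 (vnil Nat))
type:
  Vec Nat 2
reduction steps (normal order): 37
already normal: no
first contracted redex: a beta-redex


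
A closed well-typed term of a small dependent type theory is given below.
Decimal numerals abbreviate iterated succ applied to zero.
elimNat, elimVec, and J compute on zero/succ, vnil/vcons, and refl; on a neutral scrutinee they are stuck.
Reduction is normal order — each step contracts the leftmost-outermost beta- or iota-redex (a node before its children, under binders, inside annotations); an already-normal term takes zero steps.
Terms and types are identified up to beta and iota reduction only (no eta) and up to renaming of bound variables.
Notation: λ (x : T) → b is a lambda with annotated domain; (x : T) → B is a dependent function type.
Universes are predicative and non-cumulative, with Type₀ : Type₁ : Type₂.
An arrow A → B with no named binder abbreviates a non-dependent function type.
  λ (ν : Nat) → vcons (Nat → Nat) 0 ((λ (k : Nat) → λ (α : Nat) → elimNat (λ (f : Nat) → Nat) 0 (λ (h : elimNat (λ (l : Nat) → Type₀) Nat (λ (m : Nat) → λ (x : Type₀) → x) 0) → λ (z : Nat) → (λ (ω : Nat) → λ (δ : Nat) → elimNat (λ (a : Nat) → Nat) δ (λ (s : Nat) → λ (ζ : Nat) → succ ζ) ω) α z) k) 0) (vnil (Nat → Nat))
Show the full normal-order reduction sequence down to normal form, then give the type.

normal-order reduction sequence:
  λ (ν : Nat) → vcons (Nat → Nat) 0 ((λ (k : Nat) → λ (α : Nat) → elimNat (λ (f : Nat) → Nat) 0 (λ (h : elimNat (λ (l : Nat) → Type₀) Nat (λ (m : Nat) → λ (x : Type₀) → x) 0) → λ (z : Nat) → (λ (ω : Nat) → λ (δ : Nat) → elimNat (λ (a : Nat) → Nat) δ (λ (s : Nat) → λ (ζ : Nat) → succ ζ) ω) α z) k) 0) (vnil (Nat → Nat))
  ~> λ (ν : Nat) → vcons (Nat → Nat) 0 (λ (k : Nat) → elimNat (λ (α : Nat) → Nat) 0 (λ (f : elimNat (λ (h : Nat) → Type₀) Nat (λ (l : Nat) → λ (m : Type₀) → m) 0) → λ (x : Nat) → (λ (z : Nat) → λ (ω : Nat) → elimNat (λ (δ : Nat) → Nat) ω (λ (a : Nat) → λ (s : Nat) → succ s) z) k x) 0) (vnil (Nat → Nat))
  ~> λ (ν : Nat) → vcons (Nat → Nat) 0 (λ (k : Nat) → 0) (vnil (Nat → Nat))
type:
  Nat → Vec (Nat → Nat) 1


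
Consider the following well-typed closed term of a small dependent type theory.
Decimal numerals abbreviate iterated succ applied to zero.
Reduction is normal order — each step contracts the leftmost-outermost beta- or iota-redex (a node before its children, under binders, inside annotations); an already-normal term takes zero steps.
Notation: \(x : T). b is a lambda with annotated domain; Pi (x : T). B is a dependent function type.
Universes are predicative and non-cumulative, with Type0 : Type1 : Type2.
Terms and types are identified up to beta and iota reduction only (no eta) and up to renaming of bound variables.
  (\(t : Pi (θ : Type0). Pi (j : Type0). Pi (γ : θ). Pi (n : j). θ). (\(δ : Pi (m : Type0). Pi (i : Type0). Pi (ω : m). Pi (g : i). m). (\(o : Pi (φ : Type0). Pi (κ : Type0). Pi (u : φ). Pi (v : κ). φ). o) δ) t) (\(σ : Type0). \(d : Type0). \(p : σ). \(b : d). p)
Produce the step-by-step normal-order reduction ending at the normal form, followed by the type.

normal-order reduction sequence:
  (\(t : Pi (θ : Type0). Pi (j : Type0). Pi (γ : θ). Pi (n : j). θ). (\(δ : Pi (m : Type0). Pi (i : Type0). Pi (ω : m). Pi (g : i). m). (\(o : Pi (φ : Type0). Pi (κ : Type0). Pi (u : φ). Pi (v : κ). φ). o) δ) t) (\(σ : Type0). \(d : Type0). \(p : σ). \(b : d). p)
  ~> (\(t : Pi (θ : Type0). Pi (j : Type0). Pi (γ : θ). Pi (n : j). θ). (\(δ : Pi (m : Type0). Pi (i : Type0). Pi (ω : m). Pi (g : i). m). δ) t) (\(o : Type0). \(φ : Type0). \(κ : o). \(u : φ). κ)
  ~> (\(t : Pi (θ : Type0). Pi (j : Type0). Pi (γ : θ). Pi (n : j). θ). t) (\(δ : Type0). \(m : Type0). \(i : δ). \(ω : m). i)
  ~> \(t : Type0). \(θ : Type0). \(j : t). \(γ : θ). j
inferred type:
  Pi (t : Type0). Pi (θ : Type0). Pi (j : t). Pi (γ : θ). t


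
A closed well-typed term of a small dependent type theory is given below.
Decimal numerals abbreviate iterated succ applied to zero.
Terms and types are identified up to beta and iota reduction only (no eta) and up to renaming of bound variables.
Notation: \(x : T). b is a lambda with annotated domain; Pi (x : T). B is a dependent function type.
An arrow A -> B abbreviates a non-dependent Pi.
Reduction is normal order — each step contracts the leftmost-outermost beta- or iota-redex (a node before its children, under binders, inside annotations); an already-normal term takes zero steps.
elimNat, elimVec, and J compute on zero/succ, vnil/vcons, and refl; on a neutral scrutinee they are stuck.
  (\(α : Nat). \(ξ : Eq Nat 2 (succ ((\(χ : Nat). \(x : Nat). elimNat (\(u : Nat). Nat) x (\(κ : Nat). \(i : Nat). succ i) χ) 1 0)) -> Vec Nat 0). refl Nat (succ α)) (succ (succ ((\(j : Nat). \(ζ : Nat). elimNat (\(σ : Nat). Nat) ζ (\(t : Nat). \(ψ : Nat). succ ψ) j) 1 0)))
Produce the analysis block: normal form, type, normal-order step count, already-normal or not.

normal form:
  \(α : Eq Nat 2 2 -> Vec Nat 0). refl Nat 4
the term's type:
  (Eq Nat 2 2 -> Vec Nat 0) -> Eq Nat 4 4
normal-order step count: 13
started in normal form: no
first redex: a beta-redex


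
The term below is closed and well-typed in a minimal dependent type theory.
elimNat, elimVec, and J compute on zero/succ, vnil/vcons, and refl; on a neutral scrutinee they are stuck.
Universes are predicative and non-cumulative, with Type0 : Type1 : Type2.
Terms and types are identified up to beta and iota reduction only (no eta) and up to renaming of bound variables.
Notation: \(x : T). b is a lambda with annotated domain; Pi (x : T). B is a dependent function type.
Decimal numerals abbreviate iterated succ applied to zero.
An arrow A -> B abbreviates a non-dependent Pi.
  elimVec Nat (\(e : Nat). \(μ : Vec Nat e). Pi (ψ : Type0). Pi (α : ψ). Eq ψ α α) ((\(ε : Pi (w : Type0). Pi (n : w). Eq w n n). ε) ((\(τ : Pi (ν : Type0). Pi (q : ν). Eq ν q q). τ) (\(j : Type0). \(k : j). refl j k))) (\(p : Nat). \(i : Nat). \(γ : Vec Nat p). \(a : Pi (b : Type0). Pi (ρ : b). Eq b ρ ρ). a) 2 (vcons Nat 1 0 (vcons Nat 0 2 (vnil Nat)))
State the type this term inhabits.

the term's type:
  Pi (e : Type0). Pi (μ : e). Eq e μ μ
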